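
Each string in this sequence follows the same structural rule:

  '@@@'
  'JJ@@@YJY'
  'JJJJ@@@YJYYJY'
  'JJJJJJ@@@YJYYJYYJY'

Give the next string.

Every step adds JJ to the front and YJY to the end of the previous string.
Applying this once more to JJJJJJ@@@YJYYJYYJY:

JJJJJJJJ@@@YJYYJYYJYYJY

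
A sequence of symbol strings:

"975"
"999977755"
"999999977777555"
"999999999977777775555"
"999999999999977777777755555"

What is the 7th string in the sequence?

Reading off run lengths: 9 runs 1, 4, 7, 10, 13; 7 runs 1, 3, 5, 7, 9; 5 runs 1, 2, 3, 4, 5 — each is linear in n (n = 1, 2, …).
At n = 7 the blocks have lengths 19, 13, 7.

999999999999999999977777777777775555555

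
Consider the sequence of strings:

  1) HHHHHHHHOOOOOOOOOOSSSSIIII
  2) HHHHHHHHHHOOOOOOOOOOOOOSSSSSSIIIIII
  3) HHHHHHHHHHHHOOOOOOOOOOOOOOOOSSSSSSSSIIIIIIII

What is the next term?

HHHHHHHHHHHHHHOOOOOOOOOOOOOOOOOOOSSSSSSSSSSIIIIIIIIII

Reading off run lengths: H runs 8, 10, 12; O runs 10, 13, 16; S runs 4, 6, 8; I runs 4, 6, 8 — each is linear in n, where the shown terms are n = 3, 4, 5.
At n = 6 the blocks have lengths 14, 19, 10, 10.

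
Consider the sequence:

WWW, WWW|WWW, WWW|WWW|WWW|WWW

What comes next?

WWW|WWW|WWW|WWW|WWW|WWW|WWW|WWW

s(k+1) = s(k)·|·s(k) — each term doubles the last with '|' between the halves.
So the next term is two copies of WWW|WWW|WWW|WWW with '|' between the halves.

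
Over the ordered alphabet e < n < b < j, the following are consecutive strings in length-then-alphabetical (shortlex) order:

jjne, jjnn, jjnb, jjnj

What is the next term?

jjbe

Treat jjnj as a base-4 numeral over the given alphabet and add one, carrying through any trailing j's.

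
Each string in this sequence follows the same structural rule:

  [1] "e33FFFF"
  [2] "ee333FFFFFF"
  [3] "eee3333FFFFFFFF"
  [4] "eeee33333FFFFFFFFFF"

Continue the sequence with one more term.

eeeee333333FFFFFFFFFFFF

The n-th term is n-1 e's then n 3's then 2n F's, where the shown terms are n = 2, 3, 4, 5.
Setting n = 6 gives 5, 6, 12 characters in each block.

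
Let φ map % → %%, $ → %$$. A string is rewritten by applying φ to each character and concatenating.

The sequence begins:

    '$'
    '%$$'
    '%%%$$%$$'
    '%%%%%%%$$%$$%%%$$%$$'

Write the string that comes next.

Replace each of the 20 characters of %%%%%%%$$%$$%%%$$%$$ in place — %% %% %% %% %% %% %% %$$ %$$ %% %$$ %$$ %% %% %% %$$ %$$ %% %$$ %$$ — and concatenate.

%%%%%%%%%%%%%%%$$%$$%%%$$%$$%%%%%%%$$%$$%%%$$%$$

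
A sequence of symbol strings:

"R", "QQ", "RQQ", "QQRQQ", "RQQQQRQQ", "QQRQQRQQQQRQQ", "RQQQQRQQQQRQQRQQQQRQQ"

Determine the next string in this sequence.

Each term (from the third on) is the two preceding terms concatenated in order: term 3 = R·QQ = RQQ.
Continuing: QQRQQRQQQQRQQ · RQQQQRQQQQRQQRQQQQRQQ gives term 8.

QQRQQRQQQQRQQRQQQQRQQQQRQQRQQQQRQQ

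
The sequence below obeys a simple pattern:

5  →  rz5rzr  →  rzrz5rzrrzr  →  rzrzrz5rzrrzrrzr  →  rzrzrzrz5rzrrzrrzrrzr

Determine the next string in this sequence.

s(k+1) = rz·s(k)·rzr, so each term gains rz as a prefix and rzr as a suffix.
Applying this once more to rzrzrzrz5rzrrzrrzrrzr:

rzrzrzrzrz5rzrrzrrzrrzrrzr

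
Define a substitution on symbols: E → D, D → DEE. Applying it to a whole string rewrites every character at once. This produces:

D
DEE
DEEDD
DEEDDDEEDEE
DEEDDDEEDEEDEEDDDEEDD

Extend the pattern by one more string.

Rewriting the 21 symbols of DEEDDDEEDEEDEEDDDEEDD one by one yields DEE D D DEE DEE DEE D D DEE D D DEE D D DEE DEE DEE D D DEE DEE; concatenated:

DEEDDDEEDEEDEEDDDEEDDDEEDDDEEDEEDEEDDDEEDEE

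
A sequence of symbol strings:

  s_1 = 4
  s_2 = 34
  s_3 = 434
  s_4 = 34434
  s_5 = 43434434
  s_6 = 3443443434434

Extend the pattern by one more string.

Each term (from the third on) is the two preceding terms concatenated in order: term 3 = 4·34 = 434.
Continuing: 43434434 · 3443443434434 gives term 7.

434344343443443434434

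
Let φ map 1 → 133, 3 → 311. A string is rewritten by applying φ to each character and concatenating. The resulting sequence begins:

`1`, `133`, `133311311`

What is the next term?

Apply φ to 133311311 symbol by symbol: 1→133, 3→311, 3→311, 3→311, 1→133, 1→133, 3→311, 1→133, 1→133; joined: 133 311 311 311 133 133 311 133 133.

133311311311133133311133133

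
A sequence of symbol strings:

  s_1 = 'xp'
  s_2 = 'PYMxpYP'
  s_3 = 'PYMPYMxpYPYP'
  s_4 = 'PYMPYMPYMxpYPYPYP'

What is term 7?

PYMPYMPYMPYMPYMPYMxpYPYPYPYPYPYP

s(k+1) = PYM·s(k)·YP, so each term gains PYM as a prefix and YP as a suffix.
From PYMPYMPYMxpYPYPYP, 3 further steps: PYMPYMPYMxpYPYPYP → PYMPYMPYMPYMxpYPYPYPYP → PYMPYMPYMPYMPYMxpYPYPYPYPYP → (answer).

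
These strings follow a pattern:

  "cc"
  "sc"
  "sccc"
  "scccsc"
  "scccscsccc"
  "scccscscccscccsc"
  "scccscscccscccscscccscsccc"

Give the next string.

This is a Fibonacci-style word recurrence s(k) = s(k−1)·s(k−2): e.g. sc·cc = sccc.
Continuing: scccscscccscccscscccscsccc · scccscscccscccsc gives term 8.

scccscscccscccscscccscscccscccscscccscccsc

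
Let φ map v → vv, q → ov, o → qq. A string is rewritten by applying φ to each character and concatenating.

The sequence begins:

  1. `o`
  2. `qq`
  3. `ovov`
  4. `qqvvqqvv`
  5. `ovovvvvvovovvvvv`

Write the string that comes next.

Rewriting the 16 symbols of ovovvvvvovovvvvv one by one yields qq vv qq vv vv vv vv vv qq vv qq vv vv vv vv vv; concatenated:

qqvvqqvvvvvvvvvvqqvvqqvvvvvvvvvv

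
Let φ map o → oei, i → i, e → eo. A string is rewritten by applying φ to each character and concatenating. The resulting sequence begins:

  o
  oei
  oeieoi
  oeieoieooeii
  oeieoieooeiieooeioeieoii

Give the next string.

φ(oeieoieooeiieooeioeieoii) expands symbol-by-symbol to oei eo i eo oei i eo oei oei eo i i eo oei oei eo i oei eo i eo oei i i; joining the 24 pieces gives the next term.

oeieoieooeiieooeioeieoiieooeioeieoioeieoieooeiii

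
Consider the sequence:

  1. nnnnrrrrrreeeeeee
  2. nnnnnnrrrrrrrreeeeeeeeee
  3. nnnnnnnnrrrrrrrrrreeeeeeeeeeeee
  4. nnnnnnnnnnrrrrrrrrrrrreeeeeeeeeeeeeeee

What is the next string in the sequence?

nnnnnnnnnnnnrrrrrrrrrrrrrreeeeeeeeeeeeeeeeeee

Reading off run lengths: n runs 4, 6, 8, 10; r runs 6, 8, 10, 12; e runs 7, 10, 13, 16 — each is linear in n, where the shown terms are n = 2, 3, 4, 5.
For the next term, n = 6, so the run lengths are 12, 14, 19.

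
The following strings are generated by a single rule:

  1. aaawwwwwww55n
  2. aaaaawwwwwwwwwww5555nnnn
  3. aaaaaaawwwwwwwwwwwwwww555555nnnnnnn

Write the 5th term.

aaaaaaaaaaawwwwwwwwwwwwwwwwwwwwwww5555555555nnnnnnnnnnnnn

The n-th term is 2n+1 a's then 4n+3 w's then 2n 5's then 3n-2 n's (n = 1, 2, …).
At n = 5 the blocks have lengths 11, 23, 10, 13.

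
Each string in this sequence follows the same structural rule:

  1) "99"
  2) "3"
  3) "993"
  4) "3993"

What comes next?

9933993

Each term (from the third on) is the two preceding terms concatenated in order: term 3 = 99·3 = 993.
So term 5 is 993·3993.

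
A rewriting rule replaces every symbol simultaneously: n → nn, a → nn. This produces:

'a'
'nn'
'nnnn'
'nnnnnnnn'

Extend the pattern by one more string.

nnnnnnnnnnnnnnnn

Apply φ to nnnnnnnn symbol by symbol: n→nn, n→nn, n→nn, n→nn, n→nn, n→nn, n→nn, n→nn; joined: nn nn nn nn nn nn nn nn.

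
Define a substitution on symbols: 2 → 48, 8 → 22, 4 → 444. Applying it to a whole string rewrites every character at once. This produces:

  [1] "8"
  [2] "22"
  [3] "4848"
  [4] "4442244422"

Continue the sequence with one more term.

44444444448484444444444848

Apply φ to 4442244422 symbol by symbol: 4→444, 4→444, 4→444, 2→48, 2→48, 4→444, 4→444, 4→444, 2→48, 2→48; joined: 444 444 444 48 48 444 444 444 48 48.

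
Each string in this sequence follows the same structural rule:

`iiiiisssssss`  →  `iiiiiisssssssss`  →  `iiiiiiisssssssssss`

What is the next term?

The n-th term is n+2 i's then 2n+1 s's, where the shown terms are n = 3, 4, 5.
Setting n = 6 gives 8, 13 characters in each block.

iiiiiiiisssssssssssss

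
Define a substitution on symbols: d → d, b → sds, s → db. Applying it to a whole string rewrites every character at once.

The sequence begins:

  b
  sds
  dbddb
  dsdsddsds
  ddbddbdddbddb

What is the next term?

ddsdsddsdsdddsdsddsds

φ(ddbddbdddbddb) expands symbol-by-symbol to d d sds d d sds d d d sds d d sds; joining the 13 pieces gives the next term.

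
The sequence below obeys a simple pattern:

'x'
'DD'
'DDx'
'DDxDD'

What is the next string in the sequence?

DDxDDDDx

Each term (from the third on) is the previous term followed by the one before it: term 3 = DD·x = DDx.
Continuing: DDxDD · DDx gives term 5.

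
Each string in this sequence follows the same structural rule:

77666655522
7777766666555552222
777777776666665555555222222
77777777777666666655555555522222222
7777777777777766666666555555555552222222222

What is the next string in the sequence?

Each string has the form 7^{3n-1} 6^{n+3} 5^{2n+1} 2^{2n} (n = 1, 2, …).
For the next term, n = 6, so the run lengths are 17, 9, 13, 12.

777777777777777776666666665555555555555222222222222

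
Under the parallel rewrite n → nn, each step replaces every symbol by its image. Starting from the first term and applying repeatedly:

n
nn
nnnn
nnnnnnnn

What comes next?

nnnnnnnnnnnnnnnn

Apply φ to nnnnnnnn symbol by symbol: n→nn, n→nn, n→nn, n→nn, n→nn, n→nn, n→nn, n→nn; joined: nn nn nn nn nn nn nn nn.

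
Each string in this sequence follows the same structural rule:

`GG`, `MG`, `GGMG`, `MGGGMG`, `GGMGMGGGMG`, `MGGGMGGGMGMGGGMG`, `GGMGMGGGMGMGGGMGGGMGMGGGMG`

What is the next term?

This is a Fibonacci-style word recurrence s(k) = s(k−2)·s(k−1): e.g. GG·MG = GGMG.
Continuing: MGGGMGGGMGMGGGMG · GGMGMGGGMGMGGGMGGGMGMGGGMG gives term 8.

MGGGMGGGMGMGGGMGGGMGMGGGMGMGGGMGGGMGMGGGMG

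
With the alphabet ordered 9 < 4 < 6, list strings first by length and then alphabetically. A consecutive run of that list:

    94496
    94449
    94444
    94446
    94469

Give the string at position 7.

Continuing the enumeration 2 steps past 94469: 94469 → 94464 → (answer).

94466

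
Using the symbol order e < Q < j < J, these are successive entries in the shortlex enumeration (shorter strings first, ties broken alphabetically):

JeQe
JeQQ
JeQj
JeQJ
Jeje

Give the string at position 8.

JejJ

Continuing the enumeration 3 steps past Jeje: Jeje → JejQ → Jejj → (answer).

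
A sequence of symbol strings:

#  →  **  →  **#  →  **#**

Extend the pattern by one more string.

**#****#

From term 3 onward, concatenate the last term with the second-to-last: **·# = **#, **#·** = **#**, …
Continuing: **#** · **# gives term 5.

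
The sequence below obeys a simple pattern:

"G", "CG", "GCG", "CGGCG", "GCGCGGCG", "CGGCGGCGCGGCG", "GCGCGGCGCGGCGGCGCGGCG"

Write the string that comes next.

From term 3 onward, concatenate the second-to-last term with the last: G·CG = GCG, CG·GCG = CGGCG, …
Continuing: CGGCGGCGCGGCG · GCGCGGCGCGGCGGCGCGGCG gives term 8.

CGGCGGCGCGGCGGCGCGGCGCGGCGGCGCGGCG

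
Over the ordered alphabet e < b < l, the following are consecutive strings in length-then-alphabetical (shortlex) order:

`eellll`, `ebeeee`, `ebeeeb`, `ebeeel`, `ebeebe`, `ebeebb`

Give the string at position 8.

ebeele

Stepping forward 2 times from ebeebb: ebeebb → ebeebl, then the target.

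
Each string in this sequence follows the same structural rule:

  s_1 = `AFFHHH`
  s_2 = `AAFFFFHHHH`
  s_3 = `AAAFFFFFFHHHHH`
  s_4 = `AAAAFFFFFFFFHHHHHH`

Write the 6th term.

AAAAAAFFFFFFFFFFFFHHHHHHHH

Term n consists of n A's, followed by 2n F's, followed by n+2 H's (n = 1, 2, …).
Setting n = 6 gives 6, 12, 8 characters in each block.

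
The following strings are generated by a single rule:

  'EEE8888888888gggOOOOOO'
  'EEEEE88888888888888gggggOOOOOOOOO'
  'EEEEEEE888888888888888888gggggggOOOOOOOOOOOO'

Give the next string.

Each string has the form E^{2n-1} 8^{4n+2} g^{2n-1} O^{3n}, where the shown terms are n = 2, 3, 4.
At n = 5 the blocks have lengths 9, 22, 9, 15.

EEEEEEEEE8888888888888888888888gggggggggOOOOOOOOOOOOOOO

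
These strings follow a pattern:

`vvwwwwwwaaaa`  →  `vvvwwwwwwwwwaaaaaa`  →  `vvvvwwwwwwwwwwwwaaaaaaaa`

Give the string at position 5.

vvvvvvwwwwwwwwwwwwwwwwwwaaaaaaaaaaaa

The n-th term is n v's then 3n w's then 2n a's, where the shown terms are n = 2, 3, 4.
At n = 6 the blocks have lengths 6, 18, 12.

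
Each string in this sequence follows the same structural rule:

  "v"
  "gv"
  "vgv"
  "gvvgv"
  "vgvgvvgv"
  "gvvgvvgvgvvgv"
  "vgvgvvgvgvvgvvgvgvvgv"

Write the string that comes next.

Each term (from the third on) is the two preceding terms concatenated in order: term 3 = v·gv = vgv.
So term 8 is gvvgvvgvgvvgv·vgvgvvgvgvvgvvgvgvvgv.

gvvgvvgvgvvgvvgvgvvgvgvvgvvgvgvvgv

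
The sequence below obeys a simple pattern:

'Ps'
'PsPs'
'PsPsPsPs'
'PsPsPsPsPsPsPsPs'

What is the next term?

PsPsPsPsPsPsPsPsPsPsPsPsPsPsPsPs

s(k+1) = s(k)·s(k) — each term doubles the last.
So the next term is two copies of PsPsPsPsPsPsPsPs.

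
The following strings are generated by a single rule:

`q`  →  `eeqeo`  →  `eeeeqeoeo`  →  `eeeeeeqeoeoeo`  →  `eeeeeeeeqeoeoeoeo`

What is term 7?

s(k+1) = ee·s(k)·eo, so each term gains ee as a prefix and eo as a suffix.
From eeeeeeeeqeoeoeoeo, 2 further steps: eeeeeeeeqeoeoeoeo → eeeeeeeeeeqeoeoeoeoeo → (answer).

eeeeeeeeeeeeqeoeoeoeoeoeo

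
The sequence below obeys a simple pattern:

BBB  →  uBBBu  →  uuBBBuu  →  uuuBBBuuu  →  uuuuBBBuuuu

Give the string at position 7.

uuuuuuBBBuuuuuu

Every step adds u to the front and u to the end of the previous string.
From uuuuBBBuuuu, 2 further steps: uuuuBBBuuuu → uuuuuBBBuuuuu → (answer).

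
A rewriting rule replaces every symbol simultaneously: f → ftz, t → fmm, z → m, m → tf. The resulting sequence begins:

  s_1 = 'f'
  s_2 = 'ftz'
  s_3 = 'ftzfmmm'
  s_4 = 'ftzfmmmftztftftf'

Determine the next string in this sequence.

φ(ftzfmmmftztftftf) expands symbol-by-symbol to ftz fmm m ftz tf tf tf ftz fmm m fmm ftz fmm ftz fmm ftz; joining the 16 pieces gives the next term.

ftzfmmmftztftftfftzfmmmfmmftzfmmftzfmmftz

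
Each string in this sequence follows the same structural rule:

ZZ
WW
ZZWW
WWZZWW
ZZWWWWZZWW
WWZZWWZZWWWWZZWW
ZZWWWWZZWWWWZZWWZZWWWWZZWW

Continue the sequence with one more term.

WWZZWWZZWWWWZZWWZZWWWWZZWWWWZZWWZZWWWWZZWW

This is a Fibonacci-style word recurrence s(k) = s(k−2)·s(k−1): e.g. ZZ·WW = ZZWW.
Continuing: WWZZWWZZWWWWZZWW · ZZWWWWZZWWWWZZWWZZWWWWZZWW gives term 8.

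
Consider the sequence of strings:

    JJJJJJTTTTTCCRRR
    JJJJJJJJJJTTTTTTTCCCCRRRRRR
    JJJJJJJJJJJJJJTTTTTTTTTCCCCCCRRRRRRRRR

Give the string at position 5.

Term n consists of 4n+2 J's, followed by 2n+3 T's, followed by 2n C's, followed by 3n R's (n = 1, 2, …).
At n = 5 the blocks have lengths 22, 13, 10, 15.

JJJJJJJJJJJJJJJJJJJJJJTTTTTTTTTTTTTCCCCCCCCCCRRRRRRRRRRRRRRR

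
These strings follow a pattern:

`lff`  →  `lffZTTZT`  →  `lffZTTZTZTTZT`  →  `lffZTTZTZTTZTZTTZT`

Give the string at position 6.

lffZTTZTZTTZTZTTZTZTTZTZTTZT

Every step adds ZTTZT to the end: s(k+1) = s(k)·ZTTZT.
From lffZTTZTZTTZTZTTZT, 2 further steps: lffZTTZTZTTZTZTTZT → lffZTTZTZTTZTZTTZTZTTZT → (answer).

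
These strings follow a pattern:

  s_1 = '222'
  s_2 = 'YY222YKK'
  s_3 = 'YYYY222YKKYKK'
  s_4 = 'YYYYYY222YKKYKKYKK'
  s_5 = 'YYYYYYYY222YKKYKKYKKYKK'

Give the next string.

Each term wraps the previous one in YY on the left and YKK on the right.
One more step from YYYYYYYY222YKKYKKYKKYKK gives the answer.

YYYYYYYYYY222YKKYKKYKKYKKYKK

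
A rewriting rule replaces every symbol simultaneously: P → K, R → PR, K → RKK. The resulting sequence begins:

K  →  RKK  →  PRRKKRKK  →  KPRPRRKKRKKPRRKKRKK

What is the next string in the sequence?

RKKKPRKPRPRRKKRKKPRRKKRKKKPRPRRKKRKKPRRKKRKK

Applying the rule to each of the 19 symbols of KPRPRRKKRKKPRRKKRKK gives the pieces RKK K PR K PR PR RKK RKK PR RKK RKK K PR PR RKK RKK PR RKK RKK, which concatenate to the answer.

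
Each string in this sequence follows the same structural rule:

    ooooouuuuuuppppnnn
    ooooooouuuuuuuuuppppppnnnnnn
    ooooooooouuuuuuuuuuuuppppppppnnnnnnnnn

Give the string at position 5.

ooooooooooooouuuuuuuuuuuuuuuuuuppppppppppppnnnnnnnnnnnnnnn

Term n consists of 2n+3 o's, followed by 3n+3 u's, followed by 2n+2 p's, followed by 3n n's (n = 1, 2, …).
Setting n = 5 gives 13, 18, 12, 15 characters in each block.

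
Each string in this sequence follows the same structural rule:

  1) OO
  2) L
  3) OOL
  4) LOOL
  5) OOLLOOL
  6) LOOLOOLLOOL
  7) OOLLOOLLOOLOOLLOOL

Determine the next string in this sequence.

LOOLOOLLOOLOOLLOOLLOOLOOLLOOL

Each term (from the third on) is the two preceding terms concatenated in order: term 3 = OO·L = OOL.
The next term joins LOOLOOLLOOL and OOLLOOLLOOLOOLLOOL.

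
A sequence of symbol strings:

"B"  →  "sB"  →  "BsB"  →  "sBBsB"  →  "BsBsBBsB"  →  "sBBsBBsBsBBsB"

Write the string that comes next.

From term 3 onward, concatenate the second-to-last term with the last: B·sB = BsB, sB·BsB = sBBsB, …
Continuing: BsBsBBsB · sBBsBBsBsBBsB gives term 7.

BsBsBBsBsBBsBBsBsBBsB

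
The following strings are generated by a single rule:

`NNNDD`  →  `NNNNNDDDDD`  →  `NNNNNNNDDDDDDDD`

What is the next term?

NNNNNNNNNDDDDDDDDDDD

Each string has the form N^{2n+1} D^{3n-1} (n = 1, 2, …).
Setting n = 4 gives 9, 11 characters in each block.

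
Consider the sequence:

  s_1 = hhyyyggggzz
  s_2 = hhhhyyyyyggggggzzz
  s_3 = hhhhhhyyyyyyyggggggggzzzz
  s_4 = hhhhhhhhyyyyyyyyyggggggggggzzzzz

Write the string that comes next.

Reading off run lengths: h runs 2, 4, 6, 8; y runs 3, 5, 7, 9; g runs 4, 6, 8, 10; z runs 2, 3, 4, 5 — each is linear in n (n = 1, 2, …).
Setting n = 5 gives 10, 11, 12, 6 characters in each block.

hhhhhhhhhhyyyyyyyyyyyggggggggggggzzzzzz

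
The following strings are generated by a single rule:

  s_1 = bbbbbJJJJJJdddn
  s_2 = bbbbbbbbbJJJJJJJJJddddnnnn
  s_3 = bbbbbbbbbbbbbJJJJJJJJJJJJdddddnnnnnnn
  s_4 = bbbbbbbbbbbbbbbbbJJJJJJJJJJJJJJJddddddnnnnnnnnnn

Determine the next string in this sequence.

bbbbbbbbbbbbbbbbbbbbbJJJJJJJJJJJJJJJJJJdddddddnnnnnnnnnnnnn

The n-th term is 4n+1 b's then 3n+3 J's then n+2 d's then 3n-2 n's (n = 1, 2, …).
For the next term, n = 5, so the run lengths are 21, 18, 7, 13.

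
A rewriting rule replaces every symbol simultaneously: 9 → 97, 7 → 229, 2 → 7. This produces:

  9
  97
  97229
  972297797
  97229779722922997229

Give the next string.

9722977972292299722977977797972297797

φ(97229779722922997229) expands symbol-by-symbol to 97 229 7 7 97 229 229 97 229 7 7 97 7 7 97 97 229 7 7 97; joining the 20 pieces gives the next term.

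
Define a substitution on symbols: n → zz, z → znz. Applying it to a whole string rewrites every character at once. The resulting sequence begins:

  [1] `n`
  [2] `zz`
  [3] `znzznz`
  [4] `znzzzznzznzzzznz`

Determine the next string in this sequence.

znzzzznzznzznzznzzzznzznzzzznzznzznzznzzzznz

Replace each of the 16 characters of znzzzznzznzzzznz in place — znz zz znz znz znz znz zz znz znz zz znz znz znz znz zz znz — and concatenate.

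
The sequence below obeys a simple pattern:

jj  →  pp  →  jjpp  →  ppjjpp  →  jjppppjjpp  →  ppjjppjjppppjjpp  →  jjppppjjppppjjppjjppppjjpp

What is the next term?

From term 3 onward, concatenate the second-to-last term with the last: jj·pp = jjpp, pp·jjpp = ppjjpp, …
So term 8 is ppjjppjjppppjjpp·jjppppjjppppjjppjjppppjjpp.

ppjjppjjppppjjppjjppppjjppppjjppjjppppjjpp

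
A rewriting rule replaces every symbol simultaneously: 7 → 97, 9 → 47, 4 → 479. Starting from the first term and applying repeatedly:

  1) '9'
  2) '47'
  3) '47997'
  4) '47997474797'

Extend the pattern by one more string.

Rewriting each symbol of 47997474797: 4→479, 7→97, 9→47, 9→47, 7→97, 4→479, 7→97, 4→479, 7→97, 9→47, 7→97, which concatenates to 479 97 47 47 97 479 97 479 97 47 97.

4799747479747997479974797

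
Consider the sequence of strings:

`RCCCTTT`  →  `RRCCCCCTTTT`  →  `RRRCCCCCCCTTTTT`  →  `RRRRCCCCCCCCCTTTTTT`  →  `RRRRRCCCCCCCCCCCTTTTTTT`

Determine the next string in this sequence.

RRRRRRCCCCCCCCCCCCCTTTTTTTT

The n-th term is n-1 R's then 2n-1 C's then n+1 T's, where the shown terms are n = 2, 3, 4, 5, 6.
For the next term, n = 7, so the run lengths are 6, 13, 8.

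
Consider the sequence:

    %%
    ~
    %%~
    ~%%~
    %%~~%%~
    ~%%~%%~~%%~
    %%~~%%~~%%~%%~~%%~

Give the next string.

This is a Fibonacci-style word recurrence s(k) = s(k−2)·s(k−1): e.g. %%·~ = %%~.
The next term joins ~%%~%%~~%%~ and %%~~%%~~%%~%%~~%%~.

~%%~%%~~%%~%%~~%%~~%%~%%~~%%~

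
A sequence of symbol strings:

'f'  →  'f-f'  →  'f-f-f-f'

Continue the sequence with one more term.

f-f-f-f-f-f-f-f

s(k+1) = s(k)·-·s(k) — each term doubles the last with '-' between the halves.
So the next term is two copies of f-f-f-f with '-' between the halves.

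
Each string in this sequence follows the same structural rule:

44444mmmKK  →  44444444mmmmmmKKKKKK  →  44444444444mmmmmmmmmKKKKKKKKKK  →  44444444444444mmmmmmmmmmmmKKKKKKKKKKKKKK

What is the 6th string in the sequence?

Reading off run lengths: 4 runs 5, 8, 11, 14; m runs 3, 6, 9, 12; K runs 2, 6, 10, 14 — each is linear in n (n = 1, 2, …).
At n = 6 the blocks have lengths 20, 18, 22.

44444444444444444444mmmmmmmmmmmmmmmmmmKKKKKKKKKKKKKKKKKKKKKK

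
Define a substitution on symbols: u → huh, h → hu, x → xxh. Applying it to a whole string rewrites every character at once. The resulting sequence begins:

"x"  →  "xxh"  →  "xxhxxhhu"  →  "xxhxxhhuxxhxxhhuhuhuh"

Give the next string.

xxhxxhhuxxhxxhhuhuhuhxxhxxhhuxxhxxhhuhuhuhhuhuhhuhuhhu

φ(xxhxxhhuxxhxxhhuhuhuh) expands symbol-by-symbol to xxh xxh hu xxh xxh hu hu huh xxh xxh hu xxh xxh hu hu huh hu huh hu huh hu; joining the 21 pieces gives the next term.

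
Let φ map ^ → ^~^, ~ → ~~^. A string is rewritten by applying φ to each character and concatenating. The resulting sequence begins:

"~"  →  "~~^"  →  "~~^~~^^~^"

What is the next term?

~~^~~^^~^~~^~~^^~^^~^~~^^~^

Expanding ~~^~~^^~^: ~→~~^, ~→~~^, ^→^~^, ~→~~^, ~→~~^, ^→^~^, ^→^~^, ~→~~^, ^→^~^. Concatenated: ~~^ ~~^ ^~^ ~~^ ~~^ ^~^ ^~^ ~~^ ^~^.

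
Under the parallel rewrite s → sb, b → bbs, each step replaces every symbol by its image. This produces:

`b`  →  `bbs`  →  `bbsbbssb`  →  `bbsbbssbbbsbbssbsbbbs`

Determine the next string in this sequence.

bbsbbssbbbsbbssbsbbbsbbsbbssbbbsbbssbsbbbssbbbsbbsbbssb

Applying the rule to each of the 21 symbols of bbsbbssbbbsbbssbsbbbs gives the pieces bbs bbs sb bbs bbs sb sb bbs bbs bbs sb bbs bbs sb sb bbs sb bbs bbs bbs sb, which concatenate to the answer.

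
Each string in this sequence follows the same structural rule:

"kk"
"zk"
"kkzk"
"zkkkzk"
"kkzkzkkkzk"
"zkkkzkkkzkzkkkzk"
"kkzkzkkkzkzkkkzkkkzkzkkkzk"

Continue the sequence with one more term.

Each term (from the third on) is the two preceding terms concatenated in order: term 3 = kk·zk = kkzk.
The next term joins zkkkzkkkzkzkkkzk and kkzkzkkkzkzkkkzkkkzkzkkkzk.

zkkkzkkkzkzkkkzkkkzkzkkkzkzkkkzkkkzkzkkkzk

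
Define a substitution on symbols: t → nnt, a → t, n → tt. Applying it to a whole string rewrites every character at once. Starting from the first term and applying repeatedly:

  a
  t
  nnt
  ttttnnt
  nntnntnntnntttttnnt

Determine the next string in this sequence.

ttttnntttttnntttttnntttttnntnntnntnntnntttttnnt

Replace each of the 19 characters of nntnntnntnntttttnnt in place — tt tt nnt tt tt nnt tt tt nnt tt tt nnt nnt nnt nnt nnt tt tt nnt — and concatenate.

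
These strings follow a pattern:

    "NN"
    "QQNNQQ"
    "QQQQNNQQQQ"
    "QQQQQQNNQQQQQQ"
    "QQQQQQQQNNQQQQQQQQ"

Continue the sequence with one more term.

Every step adds QQ to the front and QQ to the end of the previous string.
Applying this once more to QQQQQQQQNNQQQQQQQQ:

QQQQQQQQQQNNQQQQQQQQQQ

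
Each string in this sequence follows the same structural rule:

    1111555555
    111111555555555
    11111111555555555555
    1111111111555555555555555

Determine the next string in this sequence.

111111111111555555555555555555

Each string has the form 1^{2n} 5^{3n}, where the shown terms are n = 2, 3, 4, 5.
Setting n = 6 gives 12, 18 characters in each block.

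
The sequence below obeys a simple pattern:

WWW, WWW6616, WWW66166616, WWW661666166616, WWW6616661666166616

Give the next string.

The strings grow by a fixed suffix 6616 each time.
Applying this once more to WWW6616661666166616:

WWW66166616661666166616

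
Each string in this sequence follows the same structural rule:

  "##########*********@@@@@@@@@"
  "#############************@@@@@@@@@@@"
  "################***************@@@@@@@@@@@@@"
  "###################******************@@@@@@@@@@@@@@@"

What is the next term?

The n-th term is 3n+1 #'s then 3n *'s then 2n+3 @'s, where the shown terms are n = 3, 4, 5, 6.
For the next term, n = 7, so the run lengths are 22, 21, 17.

######################*********************@@@@@@@@@@@@@@@@@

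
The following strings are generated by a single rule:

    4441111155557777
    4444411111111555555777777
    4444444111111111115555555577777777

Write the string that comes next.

Reading off run lengths: 4 runs 3, 5, 7; 1 runs 5, 8, 11; 5 runs 4, 6, 8; 7 runs 4, 6, 8 — each is linear in n, where the shown terms are n = 2, 3, 4.
Setting n = 5 gives 9, 14, 10, 10 characters in each block.

4444444441111111111111155555555557777777777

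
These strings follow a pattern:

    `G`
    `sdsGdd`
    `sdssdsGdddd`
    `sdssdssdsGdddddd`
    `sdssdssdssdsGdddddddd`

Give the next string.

Each term wraps the previous one in sds on the left and dd on the right.
So the next term is sds·sdssdssdssdsGdddddddd·dd.

sdssdssdssdssdsGdddddddddd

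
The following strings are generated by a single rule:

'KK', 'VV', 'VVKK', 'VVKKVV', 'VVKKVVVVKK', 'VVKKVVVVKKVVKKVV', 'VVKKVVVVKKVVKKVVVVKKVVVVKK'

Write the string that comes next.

This is a Fibonacci-style word recurrence s(k) = s(k−1)·s(k−2): e.g. VV·KK = VVKK.
The next term joins VVKKVVVVKKVVKKVVVVKKVVVVKK and VVKKVVVVKKVVKKVV.

VVKKVVVVKKVVKKVVVVKKVVVVKKVVKKVVVVKKVVKKVV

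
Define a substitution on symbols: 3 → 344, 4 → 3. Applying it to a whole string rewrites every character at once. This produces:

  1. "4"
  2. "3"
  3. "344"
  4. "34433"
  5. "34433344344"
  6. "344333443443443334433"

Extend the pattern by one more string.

Rewriting the 21 symbols of 344333443443443334433 one by one yields 344 3 3 344 344 344 3 3 344 3 3 344 3 3 344 344 344 3 3 344 344; concatenated:

3443334434434433344333443334434434433344344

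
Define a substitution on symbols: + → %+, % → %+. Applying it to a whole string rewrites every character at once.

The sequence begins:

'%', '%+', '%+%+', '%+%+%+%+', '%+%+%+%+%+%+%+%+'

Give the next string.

Applying the rule to each of the 16 symbols of %+%+%+%+%+%+%+%+ gives the pieces %+ %+ %+ %+ %+ %+ %+ %+ %+ %+ %+ %+ %+ %+ %+ %+, which concatenate to the answer.

%+%+%+%+%+%+%+%+%+%+%+%+%+%+%+%+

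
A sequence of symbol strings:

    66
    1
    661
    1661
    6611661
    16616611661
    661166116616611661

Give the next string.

16616611661661166116616611661

Each term (from the third on) is the two preceding terms concatenated in order: term 3 = 66·1 = 661.
So term 8 is 16616611661·661166116616611661.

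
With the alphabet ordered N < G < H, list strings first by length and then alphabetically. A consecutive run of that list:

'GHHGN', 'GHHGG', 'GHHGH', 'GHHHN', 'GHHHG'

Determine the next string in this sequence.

GHHHH

Find the rightmost character of GHHHG below H, bump it to the next letter, and reset everything to its right to N.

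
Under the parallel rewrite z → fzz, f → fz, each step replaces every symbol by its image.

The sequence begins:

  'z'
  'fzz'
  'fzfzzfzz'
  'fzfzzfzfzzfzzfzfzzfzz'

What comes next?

Rewriting the 21 symbols of fzfzzfzfzzfzzfzfzzfzz one by one yields fz fzz fz fzz fzz fz fzz fz fzz fzz fz fzz fzz fz fzz fz fzz fzz fz fzz fzz; concatenated:

fzfzzfzfzzfzzfzfzzfzfzzfzzfzfzzfzzfzfzzfzfzzfzzfzfzzfzz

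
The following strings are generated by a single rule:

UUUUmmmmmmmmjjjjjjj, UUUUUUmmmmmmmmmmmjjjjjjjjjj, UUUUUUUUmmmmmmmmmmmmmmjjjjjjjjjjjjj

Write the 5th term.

UUUUUUUUUUUUmmmmmmmmmmmmmmmmmmmmjjjjjjjjjjjjjjjjjjj

The n-th term is 2n-2 U's then 3n-1 m's then 3n-2 j's, where the shown terms are n = 3, 4, 5.
At n = 7 the blocks have lengths 12, 20, 19.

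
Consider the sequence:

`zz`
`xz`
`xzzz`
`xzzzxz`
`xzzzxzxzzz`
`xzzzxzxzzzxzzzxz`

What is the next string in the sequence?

Each term (from the third on) is the previous term followed by the one before it: term 3 = xz·zz = xzzz.
The next term joins xzzzxzxzzzxzzzxz and xzzzxzxzzz.

xzzzxzxzzzxzzzxzxzzzxzxzzz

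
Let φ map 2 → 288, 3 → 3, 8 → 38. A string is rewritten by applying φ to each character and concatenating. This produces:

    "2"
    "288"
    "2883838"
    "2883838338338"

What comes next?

Rewriting the 13 symbols of 2883838338338 one by one yields 288 38 38 3 38 3 38 3 3 38 3 3 38; concatenated:

288383833833833383338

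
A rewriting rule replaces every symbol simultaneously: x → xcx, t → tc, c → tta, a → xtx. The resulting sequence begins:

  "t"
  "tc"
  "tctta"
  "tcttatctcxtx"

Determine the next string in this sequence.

Expanding tcttatctcxtx: t→tc, c→tta, t→tc, t→tc, a→xtx, t→tc, c→tta, t→tc, c→tta, x→xcx, t→tc, x→xcx. Concatenated: tc tta tc tc xtx tc tta tc tta xcx tc xcx.

tcttatctcxtxtcttatcttaxcxtcxcx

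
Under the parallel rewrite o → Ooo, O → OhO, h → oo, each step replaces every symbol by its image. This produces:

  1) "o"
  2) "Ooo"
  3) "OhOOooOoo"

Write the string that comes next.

Expanding OhOOooOoo: O→OhO, h→oo, O→OhO, O→OhO, o→Ooo, o→Ooo, O→OhO, o→Ooo, o→Ooo. Concatenated: OhO oo OhO OhO Ooo Ooo OhO Ooo Ooo.

OhOooOhOOhOOooOooOhOOooOoo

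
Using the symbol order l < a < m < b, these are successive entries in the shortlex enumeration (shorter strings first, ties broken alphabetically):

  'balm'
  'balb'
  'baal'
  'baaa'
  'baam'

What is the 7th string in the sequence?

baml

Continuing the enumeration 2 steps past baam: baam → baab → (answer).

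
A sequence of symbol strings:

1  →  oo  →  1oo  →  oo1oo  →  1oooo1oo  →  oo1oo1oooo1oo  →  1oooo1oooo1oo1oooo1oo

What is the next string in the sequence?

oo1oo1oooo1oo1oooo1oooo1oo1oooo1oo

Each term (from the third on) is the two preceding terms concatenated in order: term 3 = 1·oo = 1oo.
Continuing: oo1oo1oooo1oo · 1oooo1oooo1oo1oooo1oo gives term 8.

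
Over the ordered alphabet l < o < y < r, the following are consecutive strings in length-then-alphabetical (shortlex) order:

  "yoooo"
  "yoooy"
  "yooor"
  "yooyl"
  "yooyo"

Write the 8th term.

Advancing 3 positions from yooyo through yooyo → yooyy → yooyr reaches term 8.

yoorl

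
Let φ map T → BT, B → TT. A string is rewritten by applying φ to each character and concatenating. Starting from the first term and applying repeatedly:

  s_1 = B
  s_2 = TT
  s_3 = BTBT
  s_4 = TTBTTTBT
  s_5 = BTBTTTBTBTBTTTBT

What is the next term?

φ(BTBTTTBTBTBTTTBT) expands symbol-by-symbol to TT BT TT BT BT BT TT BT TT BT TT BT BT BT TT BT; joining the 16 pieces gives the next term.

TTBTTTBTBTBTTTBTTTBTTTBTBTBTTTBT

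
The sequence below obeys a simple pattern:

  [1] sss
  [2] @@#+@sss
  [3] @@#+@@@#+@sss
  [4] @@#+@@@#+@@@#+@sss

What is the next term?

@@#+@@@#+@@@#+@@@#+@sss

Every step adds @@#+@ at the front: s(k+1) = @@#+@·s(k).
One more step from @@#+@@@#+@@@#+@sss gives the answer.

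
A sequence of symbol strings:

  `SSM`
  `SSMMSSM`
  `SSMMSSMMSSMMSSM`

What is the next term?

Every step duplicates the string with 'M' between the halves.
So the next term is two copies of SSMMSSMMSSMMSSM with 'M' between the halves.

SSMMSSMMSSMMSSMMSSMMSSMMSSMMSSM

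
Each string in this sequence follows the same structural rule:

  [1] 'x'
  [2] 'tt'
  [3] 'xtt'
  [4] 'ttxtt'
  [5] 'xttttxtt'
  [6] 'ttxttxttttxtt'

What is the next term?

This is a Fibonacci-style word recurrence s(k) = s(k−2)·s(k−1): e.g. x·tt = xtt.
So term 7 is xttttxtt·ttxttxttttxtt.

xttttxttttxttxttttxtt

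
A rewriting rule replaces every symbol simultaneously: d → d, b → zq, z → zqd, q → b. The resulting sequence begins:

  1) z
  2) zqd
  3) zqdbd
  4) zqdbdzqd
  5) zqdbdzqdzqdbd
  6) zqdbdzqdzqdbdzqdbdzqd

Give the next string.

zqdbdzqdzqdbdzqdbdzqdzqdbdzqdzqdbd

Replace each of the 21 characters of zqdbdzqdzqdbdzqdbdzqd in place — zqd b d zq d zqd b d zqd b d zq d zqd b d zq d zqd b d — and concatenate.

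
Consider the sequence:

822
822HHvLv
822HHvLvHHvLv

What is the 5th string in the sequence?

822HHvLvHHvLvHHvLvHHvLv

The strings grow by a fixed suffix HHvLv each time.
From 822HHvLvHHvLv, 2 further steps: 822HHvLvHHvLv → 822HHvLvHHvLvHHvLv → (answer).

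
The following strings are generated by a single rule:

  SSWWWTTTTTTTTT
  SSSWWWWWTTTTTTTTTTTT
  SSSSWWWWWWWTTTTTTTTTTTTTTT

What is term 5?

Each string has the form S^{n} W^{2n-1} T^{3n+3}, where the shown terms are n = 2, 3, 4.
At n = 6 the blocks have lengths 6, 11, 21.

SSSSSSWWWWWWWWWWWTTTTTTTTTTTTTTTTTTTTT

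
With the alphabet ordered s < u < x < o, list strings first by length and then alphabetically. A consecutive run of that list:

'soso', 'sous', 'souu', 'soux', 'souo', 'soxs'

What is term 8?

Advancing 2 positions from soxs through soxs → soxu reaches term 8.

soxx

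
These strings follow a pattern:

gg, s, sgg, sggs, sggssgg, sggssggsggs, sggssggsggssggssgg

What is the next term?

From term 3 onward, concatenate the last term with the second-to-last: s·gg = sgg, sgg·s = sggs, …
The next term joins sggssggsggssggssgg and sggssggsggs.

sggssggsggssggssggsggssggsggs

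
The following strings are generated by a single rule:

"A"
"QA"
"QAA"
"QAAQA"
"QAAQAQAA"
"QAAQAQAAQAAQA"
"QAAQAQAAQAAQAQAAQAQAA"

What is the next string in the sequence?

This is a Fibonacci-style word recurrence s(k) = s(k−1)·s(k−2): e.g. QA·A = QAA.
Continuing: QAAQAQAAQAAQAQAAQAQAA · QAAQAQAAQAAQA gives term 8.

QAAQAQAAQAAQAQAAQAQAAQAAQAQAAQAAQA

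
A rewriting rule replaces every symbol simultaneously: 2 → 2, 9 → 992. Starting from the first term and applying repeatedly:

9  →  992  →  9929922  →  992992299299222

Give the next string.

Applying the rule to each of the 15 symbols of 992992299299222 gives the pieces 992 992 2 992 992 2 2 992 992 2 992 992 2 2 2, which concatenate to the answer.

9929922992992229929922992992222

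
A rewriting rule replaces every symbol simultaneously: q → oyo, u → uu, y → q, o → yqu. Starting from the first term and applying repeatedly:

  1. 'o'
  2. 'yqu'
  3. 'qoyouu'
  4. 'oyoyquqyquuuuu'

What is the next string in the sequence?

φ(oyoyquqyquuuuu) expands symbol-by-symbol to yqu q yqu q oyo uu oyo q oyo uu uu uu uu uu; joining the 14 pieces gives the next term.

yquqyquqoyouuoyoqoyouuuuuuuuuu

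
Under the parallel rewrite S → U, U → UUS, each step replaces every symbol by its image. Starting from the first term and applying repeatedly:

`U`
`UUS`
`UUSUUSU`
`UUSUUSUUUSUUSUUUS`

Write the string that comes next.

UUSUUSUUUSUUSUUUSUUSUUSUUUSUUSUUUSUUSUUSU

Applying the rule to each of the 17 symbols of UUSUUSUUUSUUSUUUS gives the pieces UUS UUS U UUS UUS U UUS UUS UUS U UUS UUS U UUS UUS UUS U, which concatenate to the answer.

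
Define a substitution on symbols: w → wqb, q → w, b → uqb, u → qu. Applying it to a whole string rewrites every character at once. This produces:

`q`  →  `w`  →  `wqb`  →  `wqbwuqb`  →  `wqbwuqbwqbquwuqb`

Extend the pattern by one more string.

Replace each of the 16 characters of wqbwuqbwqbquwuqb in place — wqb w uqb wqb qu w uqb wqb w uqb w qu wqb qu w uqb — and concatenate.

wqbwuqbwqbquwuqbwqbwuqbwquwqbquwuqb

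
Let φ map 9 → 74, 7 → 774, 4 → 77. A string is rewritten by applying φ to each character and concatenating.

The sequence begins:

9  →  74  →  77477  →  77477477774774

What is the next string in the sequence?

Applying the rule to each of the 14 symbols of 77477477774774 gives the pieces 774 774 77 774 774 77 774 774 774 774 77 774 774 77, which concatenate to the answer.

77477477774774777747747747747777477477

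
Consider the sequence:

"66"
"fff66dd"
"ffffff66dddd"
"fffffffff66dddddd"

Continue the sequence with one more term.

s(k+1) = fff·s(k)·dd, so each term gains fff as a prefix and dd as a suffix.
One more step from fffffffff66dddddd gives the answer.

ffffffffffff66dddddddd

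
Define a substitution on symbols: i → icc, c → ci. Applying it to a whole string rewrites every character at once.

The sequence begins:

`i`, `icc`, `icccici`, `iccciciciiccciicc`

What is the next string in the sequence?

iccciciciiccciiccciicciccciciciiccicccici

φ(iccciciciiccciicc) expands symbol-by-symbol to icc ci ci ci icc ci icc ci icc icc ci ci ci icc icc ci ci; joining the 17 pieces gives the next term.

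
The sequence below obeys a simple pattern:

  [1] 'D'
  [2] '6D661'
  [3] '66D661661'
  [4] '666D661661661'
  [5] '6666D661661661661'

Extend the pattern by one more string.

Every step adds 6 to the front and 661 to the end of the previous string.
Applying this once more to 6666D661661661661:

66666D661661661661661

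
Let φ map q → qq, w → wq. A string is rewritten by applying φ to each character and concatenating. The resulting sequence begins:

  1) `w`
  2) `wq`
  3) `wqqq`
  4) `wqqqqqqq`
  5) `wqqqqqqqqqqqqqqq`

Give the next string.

Rewriting the 16 symbols of wqqqqqqqqqqqqqqq one by one yields wq qq qq qq qq qq qq qq qq qq qq qq qq qq qq qq; concatenated:

wqqqqqqqqqqqqqqqqqqqqqqqqqqqqqqq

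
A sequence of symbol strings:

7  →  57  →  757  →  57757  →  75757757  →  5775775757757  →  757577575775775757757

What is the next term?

5775775757757757577575775775757757

From term 3 onward, concatenate the second-to-last term with the last: 7·57 = 757, 57·757 = 57757, …
Continuing: 5775775757757 · 757577575775775757757 gives term 8.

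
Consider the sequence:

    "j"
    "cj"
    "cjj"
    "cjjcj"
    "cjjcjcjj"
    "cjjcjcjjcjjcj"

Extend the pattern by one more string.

cjjcjcjjcjjcjcjjcjcjj

From term 3 onward, concatenate the last term with the second-to-last: cj·j = cjj, cjj·cj = cjjcj, …
Continuing: cjjcjcjjcjjcj · cjjcjcjj gives term 7.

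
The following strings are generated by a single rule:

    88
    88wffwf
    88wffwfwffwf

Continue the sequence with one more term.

Each term is the previous one with wffwf appended.
Applying this once more to 88wffwfwffwf:

88wffwfwffwfwffwf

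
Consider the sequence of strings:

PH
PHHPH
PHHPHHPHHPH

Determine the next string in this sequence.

PHHPHHPHHPHHPHHPHHPHHPH

Every step duplicates the string with 'H' between the halves.
One more doubling of PHHPHHPHHPH gives the answer.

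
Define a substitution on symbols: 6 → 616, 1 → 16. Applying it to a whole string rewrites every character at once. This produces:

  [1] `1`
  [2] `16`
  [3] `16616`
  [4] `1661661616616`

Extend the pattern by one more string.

Rewriting the 13 symbols of 1661661616616 one by one yields 16 616 616 16 616 616 16 616 16 616 616 16 616; concatenated:

1661661616616616166161661661616616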